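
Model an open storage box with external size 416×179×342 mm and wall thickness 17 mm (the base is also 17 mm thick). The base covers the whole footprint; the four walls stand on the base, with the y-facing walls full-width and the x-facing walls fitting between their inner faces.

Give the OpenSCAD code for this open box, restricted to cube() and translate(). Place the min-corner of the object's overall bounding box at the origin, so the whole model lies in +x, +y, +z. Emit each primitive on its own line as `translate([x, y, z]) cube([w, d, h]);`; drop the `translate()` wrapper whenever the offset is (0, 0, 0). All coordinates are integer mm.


cube([416, 179, 17]);
translate([0, 0, 17]) cube([416, 17, 325]);
translate([0, 162, 17]) cube([416, 17, 325]);
translate([0, 17, 17]) cube([17, 145, 325]);
translate([399, 17, 17]) cube([17, 145, 325]);


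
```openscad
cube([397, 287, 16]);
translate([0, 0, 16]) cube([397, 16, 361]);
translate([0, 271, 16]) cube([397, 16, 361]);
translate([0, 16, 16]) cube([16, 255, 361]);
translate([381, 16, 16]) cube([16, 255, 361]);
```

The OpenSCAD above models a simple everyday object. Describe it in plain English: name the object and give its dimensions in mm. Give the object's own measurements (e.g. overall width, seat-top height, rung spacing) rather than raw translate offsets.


An open-topped rectangular box: outside dimensions 397×287×377 mm, with a uniform wall and base thickness of 16 mm. The base is a full 397×287 slab on the floor; four walls sit on top of the base. The front and back walls (the −y and +y sides) span the full width; the two side walls fit between them.


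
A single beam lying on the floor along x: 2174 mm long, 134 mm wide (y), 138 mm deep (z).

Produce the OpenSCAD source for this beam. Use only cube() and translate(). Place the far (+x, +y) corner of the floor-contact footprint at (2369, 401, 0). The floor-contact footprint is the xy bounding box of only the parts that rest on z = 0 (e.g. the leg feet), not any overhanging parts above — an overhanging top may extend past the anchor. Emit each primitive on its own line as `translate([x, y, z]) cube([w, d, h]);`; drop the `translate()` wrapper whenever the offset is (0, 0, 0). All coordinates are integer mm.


translate([195, 267, 0]) cube([2174, 134, 138]);


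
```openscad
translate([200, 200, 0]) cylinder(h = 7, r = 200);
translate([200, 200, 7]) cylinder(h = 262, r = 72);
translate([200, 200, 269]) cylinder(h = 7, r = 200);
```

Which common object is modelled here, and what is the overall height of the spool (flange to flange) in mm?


A spool. The overall height is 276 mm.

Three coaxial cylinders, large–small–large — a spool. Two 7 mm flanges and a 262 mm core give 7 + 262 + 7 = 276 mm.


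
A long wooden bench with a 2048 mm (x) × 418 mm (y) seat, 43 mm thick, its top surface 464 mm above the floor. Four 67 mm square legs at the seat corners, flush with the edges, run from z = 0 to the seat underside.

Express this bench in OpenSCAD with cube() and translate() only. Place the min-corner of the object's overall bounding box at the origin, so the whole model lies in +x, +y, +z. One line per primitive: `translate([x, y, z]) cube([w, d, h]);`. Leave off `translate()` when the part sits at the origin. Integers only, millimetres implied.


translate([0, 0, 421]) cube([2048, 418, 43]);
cube([67, 67, 421]);
translate([0, 351, 0]) cube([67, 67, 421]);
translate([1981, 0, 0]) cube([67, 67, 421]);
translate([1981, 351, 0]) cube([67, 67, 421]);


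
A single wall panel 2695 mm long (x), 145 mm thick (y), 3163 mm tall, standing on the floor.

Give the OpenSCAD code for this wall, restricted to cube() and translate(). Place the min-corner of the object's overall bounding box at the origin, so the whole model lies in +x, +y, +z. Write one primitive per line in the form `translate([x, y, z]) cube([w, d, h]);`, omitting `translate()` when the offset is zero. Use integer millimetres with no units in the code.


cube([2695, 145, 3163]);


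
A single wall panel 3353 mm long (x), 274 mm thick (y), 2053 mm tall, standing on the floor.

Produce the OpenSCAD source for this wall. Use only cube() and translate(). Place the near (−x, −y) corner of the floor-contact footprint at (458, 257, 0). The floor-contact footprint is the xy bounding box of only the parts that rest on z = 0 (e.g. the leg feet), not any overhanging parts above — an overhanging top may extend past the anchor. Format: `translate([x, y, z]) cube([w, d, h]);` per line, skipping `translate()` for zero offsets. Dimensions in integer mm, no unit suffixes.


translate([458, 257, 0]) cube([3353, 274, 2053]);


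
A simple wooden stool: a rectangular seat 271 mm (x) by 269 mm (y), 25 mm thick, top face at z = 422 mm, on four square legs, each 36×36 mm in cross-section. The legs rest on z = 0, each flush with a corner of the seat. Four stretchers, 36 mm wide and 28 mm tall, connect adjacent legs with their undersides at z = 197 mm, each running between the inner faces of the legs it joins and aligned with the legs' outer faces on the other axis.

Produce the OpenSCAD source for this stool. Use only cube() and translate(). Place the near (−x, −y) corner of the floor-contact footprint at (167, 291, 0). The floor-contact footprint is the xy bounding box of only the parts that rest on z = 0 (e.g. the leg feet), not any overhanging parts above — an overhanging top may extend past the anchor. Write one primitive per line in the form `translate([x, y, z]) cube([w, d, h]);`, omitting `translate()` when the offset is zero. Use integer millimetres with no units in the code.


// leg_h = 422 - 25 = 397
// stretcher span = 271 - 2*36 = 199
translate([167, 291, 397]) cube([271, 269, 25]);
translate([167, 291, 0]) cube([36, 36, 397]);
translate([402, 291, 0]) cube([36, 36, 397]);
translate([167, 524, 0]) cube([36, 36, 397]);
translate([402, 524, 0]) cube([36, 36, 397]);
translate([203, 291, 197]) cube([199, 36, 28]);
translate([203, 524, 197]) cube([199, 36, 28]);
translate([167, 327, 197]) cube([36, 197, 28]);
translate([402, 327, 197]) cube([36, 197, 28]);


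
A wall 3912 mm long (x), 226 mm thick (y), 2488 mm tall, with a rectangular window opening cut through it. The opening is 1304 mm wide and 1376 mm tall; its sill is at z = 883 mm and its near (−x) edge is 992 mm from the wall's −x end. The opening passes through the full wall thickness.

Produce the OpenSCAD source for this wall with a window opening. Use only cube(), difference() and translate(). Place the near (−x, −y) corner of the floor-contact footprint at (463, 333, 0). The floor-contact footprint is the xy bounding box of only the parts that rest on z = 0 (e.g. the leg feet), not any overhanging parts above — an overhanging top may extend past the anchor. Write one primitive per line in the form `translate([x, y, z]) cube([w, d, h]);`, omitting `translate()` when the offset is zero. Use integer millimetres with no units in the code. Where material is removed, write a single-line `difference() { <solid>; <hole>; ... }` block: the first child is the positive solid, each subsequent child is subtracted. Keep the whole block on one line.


difference() { translate([463, 333, 0]) cube([3912, 226, 2488]); translate([1455, 333, 883]) cube([1304, 226, 1376]); }


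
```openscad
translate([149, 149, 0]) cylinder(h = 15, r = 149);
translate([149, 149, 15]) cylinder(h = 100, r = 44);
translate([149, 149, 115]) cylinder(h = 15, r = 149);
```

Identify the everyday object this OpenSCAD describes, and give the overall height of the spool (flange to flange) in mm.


A spool. The overall height is 130 mm.

Three coaxial cylinders, large–small–large — a spool. Two 15 mm flanges and a 100 mm core give 15 + 100 + 15 = 130 mm.


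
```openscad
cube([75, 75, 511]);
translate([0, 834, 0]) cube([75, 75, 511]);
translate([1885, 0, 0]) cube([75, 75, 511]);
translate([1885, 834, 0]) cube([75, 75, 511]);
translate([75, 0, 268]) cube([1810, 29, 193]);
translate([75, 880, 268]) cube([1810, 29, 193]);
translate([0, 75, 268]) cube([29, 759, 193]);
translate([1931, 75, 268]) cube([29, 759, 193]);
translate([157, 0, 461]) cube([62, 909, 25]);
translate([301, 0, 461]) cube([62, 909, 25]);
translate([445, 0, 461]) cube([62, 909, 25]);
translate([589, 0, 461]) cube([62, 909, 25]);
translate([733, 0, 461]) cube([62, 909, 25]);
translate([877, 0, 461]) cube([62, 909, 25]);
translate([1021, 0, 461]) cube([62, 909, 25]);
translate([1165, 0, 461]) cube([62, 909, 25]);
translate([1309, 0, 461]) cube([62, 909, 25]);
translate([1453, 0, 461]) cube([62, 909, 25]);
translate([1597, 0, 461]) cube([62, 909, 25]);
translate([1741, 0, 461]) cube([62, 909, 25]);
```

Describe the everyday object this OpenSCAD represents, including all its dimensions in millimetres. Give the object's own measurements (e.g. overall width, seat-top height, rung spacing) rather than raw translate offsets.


A bed frame 1960 mm long (x) by 909 mm wide (y). Four 75×75 mm corner posts, 511 mm tall, at the corners of the footprint. Four rails of 29 mm thickness and 193 mm height run between adjacent posts with their undersides at z = 268 mm, their outer faces flush with the outside of the frame (the two x-running rails run between the posts' inner faces; the two y-running rails run between the posts' inner faces). 12 slats, each 62 mm wide (x) and 25 mm thick, lie across the top of the two x-running rails, running the full 909 mm width of the frame in y; along x they sit between the end posts with a 82 mm gap after the −x posts and between neighbouring slats and before the +x posts.


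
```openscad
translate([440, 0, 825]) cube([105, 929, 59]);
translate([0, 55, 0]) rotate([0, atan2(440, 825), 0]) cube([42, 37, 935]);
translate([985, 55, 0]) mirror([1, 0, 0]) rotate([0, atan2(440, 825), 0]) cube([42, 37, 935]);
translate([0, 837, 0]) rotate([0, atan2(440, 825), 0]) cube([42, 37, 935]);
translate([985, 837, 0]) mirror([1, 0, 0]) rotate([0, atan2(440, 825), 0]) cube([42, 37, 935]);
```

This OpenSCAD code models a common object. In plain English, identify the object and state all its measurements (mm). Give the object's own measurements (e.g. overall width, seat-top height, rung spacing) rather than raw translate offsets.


A sawhorse. A 105×929×59 mm beam (x, y, z) sits on two A-frame leg pairs. Each pair is two raked legs of 42×37 mm section (37 mm along y) splaying symmetrically in x. Each leg rises 825 mm vertically over 440 mm of horizontal reach and is 935 mm long along its own axis. Every leg's outer bottom edge rests on the floor and its outer top edge meets a bottom edge of the beam — the left legs (tilting toward +x) meet the beam's −x bottom edge, the right legs (their mirror images, tilting toward −x) meet its +x bottom edge — so the leg tops tuck under the beam, the beam's underside is 825 mm above the floor, and the feet are 985 mm apart outside-to-outside with the beam centred between them. The two leg pairs are set in 55 mm from either end of the beam.


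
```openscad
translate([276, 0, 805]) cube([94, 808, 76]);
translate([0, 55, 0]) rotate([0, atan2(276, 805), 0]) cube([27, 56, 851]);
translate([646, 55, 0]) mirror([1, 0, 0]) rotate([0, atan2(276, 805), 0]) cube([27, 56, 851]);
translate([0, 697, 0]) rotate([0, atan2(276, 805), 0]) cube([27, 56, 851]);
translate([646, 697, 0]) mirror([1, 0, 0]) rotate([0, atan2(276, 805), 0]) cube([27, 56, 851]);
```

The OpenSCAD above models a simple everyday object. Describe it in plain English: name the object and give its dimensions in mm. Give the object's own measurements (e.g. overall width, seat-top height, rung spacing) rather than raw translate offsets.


A sawhorse. A 94×808×76 mm beam (x, y, z) sits on two A-frame leg pairs. Each pair is two raked legs of 27×56 mm section (56 mm along y) splaying symmetrically in x. Each leg rises 805 mm vertically over 276 mm of horizontal reach and is 851 mm long along its own axis. Every leg's outer bottom edge rests on the floor and its outer top edge meets a bottom edge of the beam — the left legs (tilting toward +x) meet the beam's −x bottom edge, the right legs (their mirror images, tilting toward −x) meet its +x bottom edge — so the leg tops tuck under the beam, the beam's underside is 805 mm above the floor, and the feet are 646 mm apart outside-to-outside with the beam centred between them. The two leg pairs are set in 55 mm from either end of the beam.


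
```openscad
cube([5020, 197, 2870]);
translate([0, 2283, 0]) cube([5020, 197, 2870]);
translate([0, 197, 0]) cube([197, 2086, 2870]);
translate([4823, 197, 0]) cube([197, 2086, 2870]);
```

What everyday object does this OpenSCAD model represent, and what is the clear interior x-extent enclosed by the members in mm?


A house (or room) frame. The interior width is 4626 mm.

Four 2870 mm walls enclosing a rectangle with no floor or roof — a room or house frame. Outside width is 5020 mm and wall thickness is 197 mm, so the interior width is 5020 − 2 × 197 = 4626 mm.


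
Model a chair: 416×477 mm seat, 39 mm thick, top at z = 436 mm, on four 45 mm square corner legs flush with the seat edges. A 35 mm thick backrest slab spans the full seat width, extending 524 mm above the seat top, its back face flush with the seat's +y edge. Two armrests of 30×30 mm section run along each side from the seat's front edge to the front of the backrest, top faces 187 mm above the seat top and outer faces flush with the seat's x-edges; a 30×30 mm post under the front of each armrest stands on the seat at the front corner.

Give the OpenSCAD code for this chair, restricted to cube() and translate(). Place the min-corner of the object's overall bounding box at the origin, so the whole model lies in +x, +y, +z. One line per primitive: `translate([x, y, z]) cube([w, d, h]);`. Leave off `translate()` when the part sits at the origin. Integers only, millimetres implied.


translate([0, 0, 397]) cube([416, 477, 39]);
cube([45, 45, 397]);
translate([371, 0, 0]) cube([45, 45, 397]);
translate([0, 432, 0]) cube([45, 45, 397]);
translate([371, 432, 0]) cube([45, 45, 397]);
translate([0, 442, 436]) cube([416, 35, 524]);
translate([0, 0, 593]) cube([30, 442, 30]);
translate([386, 0, 593]) cube([30, 442, 30]);
translate([0, 0, 436]) cube([30, 30, 157]);
translate([386, 0, 436]) cube([30, 30, 157]);


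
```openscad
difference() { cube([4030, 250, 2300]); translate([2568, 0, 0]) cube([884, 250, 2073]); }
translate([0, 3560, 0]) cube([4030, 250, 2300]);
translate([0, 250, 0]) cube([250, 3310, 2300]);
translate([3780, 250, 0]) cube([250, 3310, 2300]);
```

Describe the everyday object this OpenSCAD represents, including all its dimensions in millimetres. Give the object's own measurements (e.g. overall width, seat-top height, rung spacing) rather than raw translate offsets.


A single room: four walls, each 2300 mm tall and 250 mm thick, enclosing an outside footprint 4030×3810 mm (x × y), no floor or roof. The front and back walls (−y and +y sides) run the full x-width; the side walls fit between their inner faces. A door opening 884 mm wide and 2073 mm tall is cut through the front wall from the floor up, its −x edge 2568 mm from the wall's −x end.


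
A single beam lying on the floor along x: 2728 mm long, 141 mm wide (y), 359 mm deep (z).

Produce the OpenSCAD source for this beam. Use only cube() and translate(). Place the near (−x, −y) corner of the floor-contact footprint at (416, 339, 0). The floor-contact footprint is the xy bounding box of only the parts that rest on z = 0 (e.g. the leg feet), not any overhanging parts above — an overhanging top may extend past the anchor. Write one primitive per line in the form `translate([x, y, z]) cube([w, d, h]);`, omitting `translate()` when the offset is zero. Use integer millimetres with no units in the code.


translate([416, 339, 0]) cube([2728, 141, 359]);


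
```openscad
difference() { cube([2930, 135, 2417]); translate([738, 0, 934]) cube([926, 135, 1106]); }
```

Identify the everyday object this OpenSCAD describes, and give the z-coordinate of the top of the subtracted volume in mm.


A wall with a window opening. The window head height is 2040 mm.

A wall with a rectangular opening subtracted — a window. Sill at z = 934, opening 1106 mm tall, so the head is at 934 + 1106 = 2040 mm.


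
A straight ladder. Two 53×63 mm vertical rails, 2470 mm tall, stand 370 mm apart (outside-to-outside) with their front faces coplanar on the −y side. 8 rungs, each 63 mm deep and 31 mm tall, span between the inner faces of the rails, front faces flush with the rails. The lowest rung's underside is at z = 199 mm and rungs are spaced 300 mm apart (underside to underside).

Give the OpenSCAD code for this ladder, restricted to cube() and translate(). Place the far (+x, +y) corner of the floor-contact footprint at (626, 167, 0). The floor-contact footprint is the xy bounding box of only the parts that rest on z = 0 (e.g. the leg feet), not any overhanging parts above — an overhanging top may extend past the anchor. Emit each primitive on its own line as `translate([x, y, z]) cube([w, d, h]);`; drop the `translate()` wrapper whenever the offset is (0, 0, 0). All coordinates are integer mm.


// rung span = 370 - 2*53 = 264
// rung[k] z = 199 + k*300
translate([256, 104, 0]) cube([53, 63, 2470]);
translate([573, 104, 0]) cube([53, 63, 2470]);
translate([309, 104, 199]) cube([264, 63, 31]);
translate([309, 104, 499]) cube([264, 63, 31]);
translate([309, 104, 799]) cube([264, 63, 31]);
translate([309, 104, 1099]) cube([264, 63, 31]);
translate([309, 104, 1399]) cube([264, 63, 31]);
translate([309, 104, 1699]) cube([264, 63, 31]);
translate([309, 104, 1999]) cube([264, 63, 31]);
translate([309, 104, 2299]) cube([264, 63, 31]);


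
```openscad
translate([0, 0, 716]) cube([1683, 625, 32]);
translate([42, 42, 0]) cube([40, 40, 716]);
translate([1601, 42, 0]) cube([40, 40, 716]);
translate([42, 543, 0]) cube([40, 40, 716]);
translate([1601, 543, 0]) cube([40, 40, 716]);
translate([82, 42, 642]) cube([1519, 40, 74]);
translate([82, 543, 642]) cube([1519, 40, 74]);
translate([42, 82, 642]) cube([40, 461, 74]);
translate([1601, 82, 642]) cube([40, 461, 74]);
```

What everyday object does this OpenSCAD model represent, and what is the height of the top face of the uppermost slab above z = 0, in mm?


A table. The table height is 748 mm.

A 1683×625×32 slab sits at z = 716 on four 40 mm square posts — a table. The top surface is at 716 + 32 = 748 mm.


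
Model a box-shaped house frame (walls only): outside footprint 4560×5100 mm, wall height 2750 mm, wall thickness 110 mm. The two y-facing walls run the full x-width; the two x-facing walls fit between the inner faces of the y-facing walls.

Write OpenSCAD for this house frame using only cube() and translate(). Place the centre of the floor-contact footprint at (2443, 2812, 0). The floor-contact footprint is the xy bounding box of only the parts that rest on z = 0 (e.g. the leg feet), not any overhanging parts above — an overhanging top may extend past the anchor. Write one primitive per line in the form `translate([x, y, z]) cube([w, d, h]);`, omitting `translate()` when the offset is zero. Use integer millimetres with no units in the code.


translate([163, 262, 0]) cube([4560, 110, 2750]);
translate([163, 5252, 0]) cube([4560, 110, 2750]);
translate([163, 372, 0]) cube([110, 4880, 2750]);
translate([4613, 372, 0]) cube([110, 4880, 2750]);


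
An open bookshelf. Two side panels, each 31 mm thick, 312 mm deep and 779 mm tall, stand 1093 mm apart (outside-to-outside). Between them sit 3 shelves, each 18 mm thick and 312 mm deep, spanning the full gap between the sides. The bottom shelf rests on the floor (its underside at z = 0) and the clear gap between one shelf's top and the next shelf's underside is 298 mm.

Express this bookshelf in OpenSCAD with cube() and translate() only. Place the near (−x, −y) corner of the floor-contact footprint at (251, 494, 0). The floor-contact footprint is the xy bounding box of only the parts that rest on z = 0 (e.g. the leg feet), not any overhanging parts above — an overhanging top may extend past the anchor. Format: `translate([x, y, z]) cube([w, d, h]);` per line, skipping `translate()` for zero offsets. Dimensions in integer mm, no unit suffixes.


translate([251, 494, 0]) cube([31, 312, 779]);
translate([1313, 494, 0]) cube([31, 312, 779]);
translate([282, 494, 0]) cube([1031, 312, 18]);
translate([282, 494, 316]) cube([1031, 312, 18]);
translate([282, 494, 632]) cube([1031, 312, 18]);


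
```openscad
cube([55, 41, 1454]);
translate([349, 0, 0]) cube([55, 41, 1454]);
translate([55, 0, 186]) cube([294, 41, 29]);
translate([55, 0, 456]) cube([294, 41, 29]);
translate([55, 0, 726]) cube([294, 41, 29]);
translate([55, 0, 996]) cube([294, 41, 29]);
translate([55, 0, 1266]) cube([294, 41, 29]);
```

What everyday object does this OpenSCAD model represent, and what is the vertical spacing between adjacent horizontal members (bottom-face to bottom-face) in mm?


A ladder. The rung spacing is 270 mm.

Two tall 55×41 posts with 5 short bars between them — a ladder. Adjacent rungs sit at z = 186 and z = 456, so the spacing is 456 − 186 = 270 mm.


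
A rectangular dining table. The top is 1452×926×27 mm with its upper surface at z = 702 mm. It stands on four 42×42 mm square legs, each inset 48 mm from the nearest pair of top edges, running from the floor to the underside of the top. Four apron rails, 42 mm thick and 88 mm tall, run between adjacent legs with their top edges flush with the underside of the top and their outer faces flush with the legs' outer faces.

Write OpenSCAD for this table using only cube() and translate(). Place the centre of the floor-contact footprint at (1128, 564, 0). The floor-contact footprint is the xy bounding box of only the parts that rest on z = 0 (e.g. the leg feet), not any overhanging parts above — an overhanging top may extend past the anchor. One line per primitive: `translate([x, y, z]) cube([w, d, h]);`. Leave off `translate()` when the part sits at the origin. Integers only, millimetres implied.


translate([402, 101, 675]) cube([1452, 926, 27]);
translate([450, 149, 0]) cube([42, 42, 675]);
translate([1764, 149, 0]) cube([42, 42, 675]);
translate([450, 937, 0]) cube([42, 42, 675]);
translate([1764, 937, 0]) cube([42, 42, 675]);
translate([492, 149, 587]) cube([1272, 42, 88]);
translate([492, 937, 587]) cube([1272, 42, 88]);
translate([450, 191, 587]) cube([42, 746, 88]);
translate([1764, 191, 587]) cube([42, 746, 88]);


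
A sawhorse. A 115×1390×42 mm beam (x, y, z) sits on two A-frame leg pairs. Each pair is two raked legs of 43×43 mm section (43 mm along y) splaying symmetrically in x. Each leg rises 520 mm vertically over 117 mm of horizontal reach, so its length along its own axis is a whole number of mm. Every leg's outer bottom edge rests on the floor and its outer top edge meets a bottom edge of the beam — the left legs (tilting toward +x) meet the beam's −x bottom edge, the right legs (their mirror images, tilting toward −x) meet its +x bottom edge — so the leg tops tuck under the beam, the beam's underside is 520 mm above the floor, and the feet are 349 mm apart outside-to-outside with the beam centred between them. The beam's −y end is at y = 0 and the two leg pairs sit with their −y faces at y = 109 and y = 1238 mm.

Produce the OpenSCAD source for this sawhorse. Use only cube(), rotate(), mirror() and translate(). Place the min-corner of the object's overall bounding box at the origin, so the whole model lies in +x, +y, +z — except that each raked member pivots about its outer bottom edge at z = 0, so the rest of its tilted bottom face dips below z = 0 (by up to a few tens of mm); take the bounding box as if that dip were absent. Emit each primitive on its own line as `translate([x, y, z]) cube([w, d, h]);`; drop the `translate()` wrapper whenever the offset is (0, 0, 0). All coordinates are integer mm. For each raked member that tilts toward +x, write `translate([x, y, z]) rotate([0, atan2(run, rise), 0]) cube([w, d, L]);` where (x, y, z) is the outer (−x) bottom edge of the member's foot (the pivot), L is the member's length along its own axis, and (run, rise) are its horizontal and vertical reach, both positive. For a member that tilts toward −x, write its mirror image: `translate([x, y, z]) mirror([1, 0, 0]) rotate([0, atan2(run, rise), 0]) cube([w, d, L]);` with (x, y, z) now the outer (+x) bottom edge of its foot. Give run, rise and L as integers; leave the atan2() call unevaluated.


translate([117, 0, 520]) cube([115, 1390, 42]);
translate([0, 109, 0]) rotate([0, atan2(117, 520), 0]) cube([43, 43, 533]);
translate([349, 109, 0]) mirror([1, 0, 0]) rotate([0, atan2(117, 520), 0]) cube([43, 43, 533]);
translate([0, 1238, 0]) rotate([0, atan2(117, 520), 0]) cube([43, 43, 533]);
translate([349, 1238, 0]) mirror([1, 0, 0]) rotate([0, atan2(117, 520), 0]) cube([43, 43, 533]);


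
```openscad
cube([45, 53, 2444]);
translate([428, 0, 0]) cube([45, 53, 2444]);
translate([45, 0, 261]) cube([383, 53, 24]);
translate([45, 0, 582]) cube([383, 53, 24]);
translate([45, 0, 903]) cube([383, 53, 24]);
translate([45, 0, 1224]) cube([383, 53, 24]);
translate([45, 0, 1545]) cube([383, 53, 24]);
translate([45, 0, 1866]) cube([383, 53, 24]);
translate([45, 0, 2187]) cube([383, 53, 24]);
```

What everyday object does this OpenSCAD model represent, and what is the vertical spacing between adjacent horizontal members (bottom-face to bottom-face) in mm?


A ladder. The rung spacing is 321 mm.

Two tall 45×53 posts with 7 short bars between them — a ladder. Adjacent rungs sit at z = 261 and z = 582, so the spacing is 582 − 261 = 321 mm.


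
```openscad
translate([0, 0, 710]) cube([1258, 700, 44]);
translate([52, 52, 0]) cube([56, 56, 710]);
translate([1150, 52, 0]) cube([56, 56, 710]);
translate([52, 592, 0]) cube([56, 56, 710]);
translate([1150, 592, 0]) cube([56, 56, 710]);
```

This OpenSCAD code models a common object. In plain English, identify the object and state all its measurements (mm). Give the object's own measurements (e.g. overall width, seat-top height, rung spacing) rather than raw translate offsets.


A table: top 1258 mm (x) × 700 mm (y), 44 mm thick, upper face at z = 754 mm, on four 56×56 mm square legs, each inset 52 mm from the nearest pair of top edges from z = 0 to the bottom of the top.


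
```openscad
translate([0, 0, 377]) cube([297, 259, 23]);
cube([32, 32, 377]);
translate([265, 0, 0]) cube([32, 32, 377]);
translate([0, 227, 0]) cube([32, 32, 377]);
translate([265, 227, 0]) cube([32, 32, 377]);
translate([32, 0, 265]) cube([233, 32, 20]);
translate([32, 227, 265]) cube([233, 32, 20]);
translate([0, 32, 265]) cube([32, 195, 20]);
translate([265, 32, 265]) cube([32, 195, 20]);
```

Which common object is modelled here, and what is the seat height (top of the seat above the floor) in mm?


A stool. The seat height is 400 mm.

A 297×259×23 slab at z = 377 on four corner posts — a stool. The seat top is 377 + 23 = 400 mm.


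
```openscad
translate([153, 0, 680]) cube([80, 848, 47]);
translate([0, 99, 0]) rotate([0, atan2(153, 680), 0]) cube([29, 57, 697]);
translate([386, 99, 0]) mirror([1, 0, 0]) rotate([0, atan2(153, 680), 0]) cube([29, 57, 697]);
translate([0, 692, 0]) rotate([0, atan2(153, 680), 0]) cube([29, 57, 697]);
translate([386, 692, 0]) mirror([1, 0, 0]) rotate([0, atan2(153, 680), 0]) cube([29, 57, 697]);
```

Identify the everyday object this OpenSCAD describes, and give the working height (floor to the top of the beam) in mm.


A sawhorse. The overall height is 727 mm.

A beam across two mirrored pairs of raked legs — a sawhorse. The beam's underside is at z = 680 (matching the legs' vertical rise in atan2(153, 680)) and the beam is 47 mm tall, so its top is at 680 + 47 = 727 mm. The raked legs top out at the beam's underside, so that is the highest point.


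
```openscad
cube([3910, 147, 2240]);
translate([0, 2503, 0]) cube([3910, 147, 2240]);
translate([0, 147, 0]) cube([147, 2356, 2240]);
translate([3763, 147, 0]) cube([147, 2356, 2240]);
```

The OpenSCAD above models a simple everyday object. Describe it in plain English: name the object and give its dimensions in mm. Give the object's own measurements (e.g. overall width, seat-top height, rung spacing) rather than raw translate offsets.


The wall frame of a small rectangular building: four walls, each 2240 mm tall and 147 mm thick, enclosing a footprint 3910 mm (x) by 2650 mm (y) outside-to-outside, with no floor or roof. The front and back walls (the −y and +y sides) span the full width; the two side walls fit between them.


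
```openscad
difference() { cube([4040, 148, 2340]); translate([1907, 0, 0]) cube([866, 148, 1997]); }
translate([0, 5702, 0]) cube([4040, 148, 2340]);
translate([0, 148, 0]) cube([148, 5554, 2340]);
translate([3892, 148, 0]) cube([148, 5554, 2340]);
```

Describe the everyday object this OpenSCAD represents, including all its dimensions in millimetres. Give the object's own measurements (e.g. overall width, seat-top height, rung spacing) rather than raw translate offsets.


A single room: four walls, each 2340 mm tall and 148 mm thick, enclosing an outside footprint 4040×5850 mm (x × y), no floor or roof. The front and back walls (−y and +y sides) run the full x-width; the side walls fit between their inner faces. A door opening 866 mm wide and 1997 mm tall is cut through the front wall from the floor up, its −x edge 1907 mm from the wall's −x end.


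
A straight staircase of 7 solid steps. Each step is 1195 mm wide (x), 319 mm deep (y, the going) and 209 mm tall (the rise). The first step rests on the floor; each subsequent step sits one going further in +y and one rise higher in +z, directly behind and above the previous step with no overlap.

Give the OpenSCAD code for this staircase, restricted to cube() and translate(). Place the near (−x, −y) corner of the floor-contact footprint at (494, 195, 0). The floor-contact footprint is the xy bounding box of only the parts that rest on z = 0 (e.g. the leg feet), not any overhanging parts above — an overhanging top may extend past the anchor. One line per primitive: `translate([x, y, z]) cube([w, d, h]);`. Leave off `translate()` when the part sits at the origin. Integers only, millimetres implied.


translate([494, 195, 0]) cube([1195, 319, 209]);
translate([494, 514, 209]) cube([1195, 319, 209]);
translate([494, 833, 418]) cube([1195, 319, 209]);
translate([494, 1152, 627]) cube([1195, 319, 209]);
translate([494, 1471, 836]) cube([1195, 319, 209]);
translate([494, 1790, 1045]) cube([1195, 319, 209]);
translate([494, 2109, 1254]) cube([1195, 319, 209]);


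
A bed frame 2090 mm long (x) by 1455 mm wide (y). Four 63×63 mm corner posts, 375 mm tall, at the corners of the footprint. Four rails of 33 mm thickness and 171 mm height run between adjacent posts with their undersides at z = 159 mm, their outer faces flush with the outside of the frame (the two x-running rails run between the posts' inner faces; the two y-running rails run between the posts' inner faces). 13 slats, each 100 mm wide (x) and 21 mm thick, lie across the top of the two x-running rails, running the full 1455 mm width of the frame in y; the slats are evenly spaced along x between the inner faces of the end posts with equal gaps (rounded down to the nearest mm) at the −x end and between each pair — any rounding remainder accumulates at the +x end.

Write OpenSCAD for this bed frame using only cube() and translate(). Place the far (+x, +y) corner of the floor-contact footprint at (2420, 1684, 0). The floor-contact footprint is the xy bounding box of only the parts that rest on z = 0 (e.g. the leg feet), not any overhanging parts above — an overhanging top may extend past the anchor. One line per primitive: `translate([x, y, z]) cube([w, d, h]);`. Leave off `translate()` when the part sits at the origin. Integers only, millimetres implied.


translate([330, 229, 0]) cube([63, 63, 375]);
translate([330, 1621, 0]) cube([63, 63, 375]);
translate([2357, 229, 0]) cube([63, 63, 375]);
translate([2357, 1621, 0]) cube([63, 63, 375]);
translate([393, 229, 159]) cube([1964, 33, 171]);
translate([393, 1651, 159]) cube([1964, 33, 171]);
translate([330, 292, 159]) cube([33, 1329, 171]);
translate([2387, 292, 159]) cube([33, 1329, 171]);
translate([440, 229, 330]) cube([100, 1455, 21]);
translate([587, 229, 330]) cube([100, 1455, 21]);
translate([734, 229, 330]) cube([100, 1455, 21]);
translate([881, 229, 330]) cube([100, 1455, 21]);
translate([1028, 229, 330]) cube([100, 1455, 21]);
translate([1175, 229, 330]) cube([100, 1455, 21]);
translate([1322, 229, 330]) cube([100, 1455, 21]);
translate([1469, 229, 330]) cube([100, 1455, 21]);
translate([1616, 229, 330]) cube([100, 1455, 21]);
translate([1763, 229, 330]) cube([100, 1455, 21]);
translate([1910, 229, 330]) cube([100, 1455, 21]);
translate([2057, 229, 330]) cube([100, 1455, 21]);
translate([2204, 229, 330]) cube([100, 1455, 21]);


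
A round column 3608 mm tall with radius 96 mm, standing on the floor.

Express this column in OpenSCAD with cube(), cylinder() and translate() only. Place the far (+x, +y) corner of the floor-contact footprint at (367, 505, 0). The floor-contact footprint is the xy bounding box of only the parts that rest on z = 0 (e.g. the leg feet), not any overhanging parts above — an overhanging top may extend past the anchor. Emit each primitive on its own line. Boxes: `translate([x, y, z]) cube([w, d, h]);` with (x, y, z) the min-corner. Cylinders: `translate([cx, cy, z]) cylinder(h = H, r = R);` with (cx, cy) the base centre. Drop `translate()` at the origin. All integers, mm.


translate([271, 409, 0]) cylinder(h = 3608, r = 96);


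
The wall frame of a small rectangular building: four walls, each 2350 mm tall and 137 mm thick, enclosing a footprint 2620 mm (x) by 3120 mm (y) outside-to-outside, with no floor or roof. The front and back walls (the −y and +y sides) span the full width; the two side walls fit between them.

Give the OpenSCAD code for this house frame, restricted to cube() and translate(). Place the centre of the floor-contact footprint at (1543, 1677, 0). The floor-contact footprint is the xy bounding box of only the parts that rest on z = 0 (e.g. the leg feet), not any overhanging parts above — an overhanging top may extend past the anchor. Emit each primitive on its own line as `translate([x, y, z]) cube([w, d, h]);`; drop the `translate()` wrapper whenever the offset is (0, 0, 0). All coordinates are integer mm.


translate([233, 117, 0]) cube([2620, 137, 2350]);
translate([233, 3100, 0]) cube([2620, 137, 2350]);
translate([233, 254, 0]) cube([137, 2846, 2350]);
translate([2716, 254, 0]) cube([137, 2846, 2350]);


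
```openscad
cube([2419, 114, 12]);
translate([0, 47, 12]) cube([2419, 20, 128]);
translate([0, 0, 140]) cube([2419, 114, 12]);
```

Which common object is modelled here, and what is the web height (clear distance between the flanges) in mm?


An I-beam. The web height is 128 mm.

Two wide flanges with a thin centred web — an I-beam. Overall 152 mm minus two 12 mm flanges gives a web of 152 − 2·12 = 128 mm.


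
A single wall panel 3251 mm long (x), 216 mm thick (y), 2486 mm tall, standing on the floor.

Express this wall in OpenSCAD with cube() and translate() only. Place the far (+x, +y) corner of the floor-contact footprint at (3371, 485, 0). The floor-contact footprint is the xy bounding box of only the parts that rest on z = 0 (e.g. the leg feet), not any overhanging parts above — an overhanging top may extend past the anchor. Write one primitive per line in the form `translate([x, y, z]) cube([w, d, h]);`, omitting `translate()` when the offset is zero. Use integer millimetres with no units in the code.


translate([120, 269, 0]) cube([3251, 216, 2486]);


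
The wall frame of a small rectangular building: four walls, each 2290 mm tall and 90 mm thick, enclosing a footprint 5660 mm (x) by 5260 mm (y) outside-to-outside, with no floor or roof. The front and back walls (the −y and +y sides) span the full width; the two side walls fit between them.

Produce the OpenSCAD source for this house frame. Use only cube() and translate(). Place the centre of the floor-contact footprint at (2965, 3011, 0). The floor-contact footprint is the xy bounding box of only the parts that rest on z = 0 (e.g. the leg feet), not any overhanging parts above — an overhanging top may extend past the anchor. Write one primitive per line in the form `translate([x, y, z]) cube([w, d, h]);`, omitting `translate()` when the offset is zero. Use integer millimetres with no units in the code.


translate([135, 381, 0]) cube([5660, 90, 2290]);
translate([135, 5551, 0]) cube([5660, 90, 2290]);
translate([135, 471, 0]) cube([90, 5080, 2290]);
translate([5705, 471, 0]) cube([90, 5080, 2290]);


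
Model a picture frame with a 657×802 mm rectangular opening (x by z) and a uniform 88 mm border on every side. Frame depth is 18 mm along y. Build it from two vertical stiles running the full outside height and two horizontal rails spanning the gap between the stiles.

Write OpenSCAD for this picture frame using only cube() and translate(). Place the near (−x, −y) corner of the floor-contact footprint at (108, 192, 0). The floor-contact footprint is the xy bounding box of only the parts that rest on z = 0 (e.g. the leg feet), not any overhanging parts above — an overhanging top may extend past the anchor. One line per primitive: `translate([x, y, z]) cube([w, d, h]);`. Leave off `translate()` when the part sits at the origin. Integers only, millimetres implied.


translate([108, 192, 0]) cube([88, 18, 978]);
translate([853, 192, 0]) cube([88, 18, 978]);
translate([196, 192, 0]) cube([657, 18, 88]);
translate([196, 192, 890]) cube([657, 18, 88]);


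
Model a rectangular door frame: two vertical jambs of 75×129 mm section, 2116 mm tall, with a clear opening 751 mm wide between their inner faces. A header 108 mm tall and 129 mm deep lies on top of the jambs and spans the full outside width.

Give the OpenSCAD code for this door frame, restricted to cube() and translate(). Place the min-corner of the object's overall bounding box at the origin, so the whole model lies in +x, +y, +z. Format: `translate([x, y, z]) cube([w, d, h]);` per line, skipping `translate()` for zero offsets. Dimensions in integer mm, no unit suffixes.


cube([75, 129, 2116]);
translate([826, 0, 0]) cube([75, 129, 2116]);
translate([0, 0, 2116]) cube([901, 129, 108]);


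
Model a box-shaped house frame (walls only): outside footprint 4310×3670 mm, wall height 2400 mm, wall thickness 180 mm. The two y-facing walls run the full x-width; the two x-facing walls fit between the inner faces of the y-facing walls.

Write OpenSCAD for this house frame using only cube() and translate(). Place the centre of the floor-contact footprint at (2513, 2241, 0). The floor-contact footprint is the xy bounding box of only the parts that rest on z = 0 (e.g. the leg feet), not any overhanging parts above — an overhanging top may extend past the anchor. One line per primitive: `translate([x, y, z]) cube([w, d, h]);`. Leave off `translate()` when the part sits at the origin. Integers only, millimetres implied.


translate([358, 406, 0]) cube([4310, 180, 2400]);
translate([358, 3896, 0]) cube([4310, 180, 2400]);
translate([358, 586, 0]) cube([180, 3310, 2400]);
translate([4488, 586, 0]) cube([180, 3310, 2400]);


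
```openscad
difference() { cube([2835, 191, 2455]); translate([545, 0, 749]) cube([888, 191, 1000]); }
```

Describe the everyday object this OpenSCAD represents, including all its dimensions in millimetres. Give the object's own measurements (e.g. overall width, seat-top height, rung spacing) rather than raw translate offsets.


A wall 2835 mm long (x), 191 mm thick (y), 2455 mm tall, with a rectangular window opening cut through it. The opening is 888 mm wide and 1000 mm tall; its sill is at z = 749 mm and its near (−x) edge is 545 mm from the wall's −x end. The opening passes through the full wall thickness.


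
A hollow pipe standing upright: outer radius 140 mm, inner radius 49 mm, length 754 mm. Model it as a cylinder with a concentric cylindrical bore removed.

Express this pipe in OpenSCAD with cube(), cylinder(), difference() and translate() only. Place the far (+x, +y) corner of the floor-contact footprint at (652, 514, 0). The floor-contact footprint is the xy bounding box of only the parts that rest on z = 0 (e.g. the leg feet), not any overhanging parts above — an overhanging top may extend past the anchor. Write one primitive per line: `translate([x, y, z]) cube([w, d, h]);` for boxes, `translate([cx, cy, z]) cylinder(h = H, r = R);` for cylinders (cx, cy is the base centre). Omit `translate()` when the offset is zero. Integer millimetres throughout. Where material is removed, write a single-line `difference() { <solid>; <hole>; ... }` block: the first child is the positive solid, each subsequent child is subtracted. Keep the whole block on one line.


difference() { translate([512, 374, 0]) cylinder(h = 754, r = 140); translate([512, 374, 0]) cylinder(h = 754, r = 49); }
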